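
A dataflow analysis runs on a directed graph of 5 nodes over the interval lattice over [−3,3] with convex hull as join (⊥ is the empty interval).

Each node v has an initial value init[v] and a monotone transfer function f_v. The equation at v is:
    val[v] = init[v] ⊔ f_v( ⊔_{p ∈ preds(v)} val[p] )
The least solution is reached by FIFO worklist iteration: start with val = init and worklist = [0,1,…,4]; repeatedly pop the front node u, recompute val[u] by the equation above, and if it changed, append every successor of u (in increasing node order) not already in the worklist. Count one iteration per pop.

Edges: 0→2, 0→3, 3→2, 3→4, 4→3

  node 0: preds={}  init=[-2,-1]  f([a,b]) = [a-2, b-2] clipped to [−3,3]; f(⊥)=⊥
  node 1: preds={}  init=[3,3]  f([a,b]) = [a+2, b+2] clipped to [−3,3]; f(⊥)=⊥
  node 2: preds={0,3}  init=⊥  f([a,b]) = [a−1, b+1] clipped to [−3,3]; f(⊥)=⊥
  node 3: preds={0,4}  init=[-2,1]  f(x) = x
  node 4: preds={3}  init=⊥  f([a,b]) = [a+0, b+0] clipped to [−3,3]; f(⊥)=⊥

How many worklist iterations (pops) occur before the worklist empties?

6

Worklist (6 pops):
  #1 pop 0: in=⊥ → [-2,-1] (no change)
  #2 pop 1: in=⊥ → [3,3] (no change)
  #3 pop 2: in=[-2,1] → [-3,2] (was ⊥); enqueue []
  #4 pop 3: in=[-2,-1] → [-2,1] (no change)
  #5 pop 4: in=[-2,1] → [-2,1] (was ⊥); enqueue [3]
  #6 pop 3: in=[-2,1] → [-2,1] (no change)

Fixpoint:
  val[0] = [-2,-1]
  val[1] = [3,3]
  val[2] = [-3,2]
  val[3] = [-2,1]
  val[4] = [-2,1]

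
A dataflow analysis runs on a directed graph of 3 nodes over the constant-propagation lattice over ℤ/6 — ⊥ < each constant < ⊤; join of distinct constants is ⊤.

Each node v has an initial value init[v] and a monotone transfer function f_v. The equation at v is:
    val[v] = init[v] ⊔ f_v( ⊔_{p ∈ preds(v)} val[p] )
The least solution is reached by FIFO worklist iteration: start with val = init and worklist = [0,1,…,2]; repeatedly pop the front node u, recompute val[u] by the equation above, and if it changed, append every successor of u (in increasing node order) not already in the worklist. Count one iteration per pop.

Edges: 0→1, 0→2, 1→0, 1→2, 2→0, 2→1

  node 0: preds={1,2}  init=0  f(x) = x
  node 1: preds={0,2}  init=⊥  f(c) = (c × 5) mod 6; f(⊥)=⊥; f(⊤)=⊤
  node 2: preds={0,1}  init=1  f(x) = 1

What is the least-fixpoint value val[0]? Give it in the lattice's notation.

⊤

Iteration log — 4 steps:
  step 1. node 0  ⊔preds=1  new=⊤  old=0  +wl: 
  step 2. node 1  ⊔preds=⊤  new=⊤  old=⊥  +wl: 0
  step 3. node 2  ⊔preds=⊤  new=1  stable
  step 4. node 0  ⊔preds=⊤  new=⊤  stable

Least fixpoint reached:
  node 0: ⊤
  node 1: ⊤
  node 2: 1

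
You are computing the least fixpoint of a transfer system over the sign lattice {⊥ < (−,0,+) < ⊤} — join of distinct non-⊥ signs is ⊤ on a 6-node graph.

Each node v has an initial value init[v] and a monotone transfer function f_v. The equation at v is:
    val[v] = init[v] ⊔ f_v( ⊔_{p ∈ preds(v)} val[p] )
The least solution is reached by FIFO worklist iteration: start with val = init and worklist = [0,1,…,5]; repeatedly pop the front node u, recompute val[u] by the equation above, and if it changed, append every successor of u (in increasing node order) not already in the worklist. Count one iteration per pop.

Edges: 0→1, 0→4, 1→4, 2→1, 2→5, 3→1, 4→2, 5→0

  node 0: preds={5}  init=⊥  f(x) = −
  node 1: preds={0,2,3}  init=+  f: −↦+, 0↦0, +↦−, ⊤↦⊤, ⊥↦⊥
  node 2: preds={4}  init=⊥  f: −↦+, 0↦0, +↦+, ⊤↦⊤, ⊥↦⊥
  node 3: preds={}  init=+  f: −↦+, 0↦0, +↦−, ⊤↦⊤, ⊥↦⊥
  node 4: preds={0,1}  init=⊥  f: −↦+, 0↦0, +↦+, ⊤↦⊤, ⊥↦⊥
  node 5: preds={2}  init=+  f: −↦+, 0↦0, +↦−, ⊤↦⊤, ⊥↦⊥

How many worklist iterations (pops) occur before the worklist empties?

10

Trace (10 dequeues):
  [1] u=0 | in + | out − | prev ⊥ | push {}
  [2] u=1 | in ⊤ | out ⊤ | prev + | push {}
  [3] u=2 | in ⊥ | out ⊥ | ==
  [4] u=3 | in ⊥ | out + | ==
  [5] u=4 | in ⊤ | out ⊤ | prev ⊥ | push {2}
  [6] u=5 | in ⊥ | out + | ==
  [7] u=2 | in ⊤ | out ⊤ | prev ⊥ | push {1,5}
  [8] u=1 | in ⊤ | out ⊤ | ==
  [9] u=5 | in ⊤ | out ⊤ | prev + | push {0}
  [10] u=0 | in ⊤ | out − | ==

Converged values:
  [0] −
  [1] ⊤
  [2] ⊤
  [3] +
  [4] ⊤
  [5] ⊤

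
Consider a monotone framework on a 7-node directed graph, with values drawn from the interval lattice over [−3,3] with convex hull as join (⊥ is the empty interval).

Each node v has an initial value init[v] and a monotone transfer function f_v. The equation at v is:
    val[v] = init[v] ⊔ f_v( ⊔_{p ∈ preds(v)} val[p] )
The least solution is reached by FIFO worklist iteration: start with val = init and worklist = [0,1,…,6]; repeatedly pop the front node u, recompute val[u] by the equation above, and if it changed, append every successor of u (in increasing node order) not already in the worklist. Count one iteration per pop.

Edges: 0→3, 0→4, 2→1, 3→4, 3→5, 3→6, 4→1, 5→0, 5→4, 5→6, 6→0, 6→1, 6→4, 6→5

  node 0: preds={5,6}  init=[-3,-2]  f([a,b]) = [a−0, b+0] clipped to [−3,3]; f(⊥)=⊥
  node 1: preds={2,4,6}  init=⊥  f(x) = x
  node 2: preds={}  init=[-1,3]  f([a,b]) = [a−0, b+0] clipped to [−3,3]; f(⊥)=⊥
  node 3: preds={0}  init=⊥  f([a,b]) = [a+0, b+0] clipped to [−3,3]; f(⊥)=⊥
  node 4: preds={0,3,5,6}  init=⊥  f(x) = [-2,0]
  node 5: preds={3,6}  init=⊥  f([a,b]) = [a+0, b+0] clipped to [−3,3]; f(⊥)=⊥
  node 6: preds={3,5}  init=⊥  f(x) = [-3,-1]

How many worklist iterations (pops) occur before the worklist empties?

Worklist (16 pops):
  #1 pop 0: in=⊥ → [-3,-2] (no change)
  #2 pop 1: in=[-1,3] → [-1,3] (was ⊥); enqueue []
  #3 pop 2: in=⊥ → [-1,3] (no change)
  #4 pop 3: in=[-3,-2] → [-3,-2] (was ⊥); enqueue []
  #5 pop 4: in=[-3,-2] → [-2,0] (was ⊥); enqueue [1]
  #6 pop 5: in=[-3,-2] → [-3,-2] (was ⊥); enqueue [0,4]
  #7 pop 6: in=[-3,-2] → [-3,-1] (was ⊥); enqueue [5]
  #8 pop 1: in=[-3,3] → [-3,3] (was [-1,3]); enqueue []
  #9 pop 0: in=[-3,-1] → [-3,-1] (was [-3,-2]); enqueue [3]
  #10 pop 4: in=[-3,-1] → [-2,0] (no change)
  #11 pop 5: in=[-3,-1] → [-3,-1] (was [-3,-2]); enqueue [0,4,6]
  #12 pop 3: in=[-3,-1] → [-3,-1] (was [-3,-2]); enqueue [5]
  #13 pop 0: in=[-3,-1] → [-3,-1] (no change)
  #14 pop 4: in=[-3,-1] → [-2,0] (no change)
  #15 pop 6: in=[-3,-1] → [-3,-1] (no change)
  #16 pop 5: in=[-3,-1] → [-3,-1] (no change)

Fixpoint:
  val[0] = [-3,-1]
  val[1] = [-3,3]
  val[2] = [-1,3]
  val[3] = [-3,-1]
  val[4] = [-2,0]
  val[5] = [-3,-1]
  val[6] = [-3,-1]

16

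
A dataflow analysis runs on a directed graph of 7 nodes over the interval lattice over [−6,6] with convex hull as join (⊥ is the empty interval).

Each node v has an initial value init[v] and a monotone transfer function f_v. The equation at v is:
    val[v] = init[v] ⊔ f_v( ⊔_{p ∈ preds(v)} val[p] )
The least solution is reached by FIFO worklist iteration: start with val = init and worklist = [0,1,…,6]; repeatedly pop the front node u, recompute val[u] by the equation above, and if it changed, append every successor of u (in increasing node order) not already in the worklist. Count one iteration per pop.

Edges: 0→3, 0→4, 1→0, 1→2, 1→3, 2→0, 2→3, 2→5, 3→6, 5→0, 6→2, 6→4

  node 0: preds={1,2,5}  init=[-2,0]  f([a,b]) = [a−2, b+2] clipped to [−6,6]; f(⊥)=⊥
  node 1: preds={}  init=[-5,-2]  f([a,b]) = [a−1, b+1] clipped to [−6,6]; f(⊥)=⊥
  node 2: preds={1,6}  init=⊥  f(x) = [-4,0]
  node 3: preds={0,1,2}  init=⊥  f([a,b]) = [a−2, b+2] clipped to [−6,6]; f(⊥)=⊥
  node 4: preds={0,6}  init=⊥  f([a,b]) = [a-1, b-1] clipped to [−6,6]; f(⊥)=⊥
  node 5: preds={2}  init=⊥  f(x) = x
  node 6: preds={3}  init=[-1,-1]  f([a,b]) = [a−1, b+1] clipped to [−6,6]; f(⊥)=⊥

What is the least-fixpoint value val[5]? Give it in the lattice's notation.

[-4,0]

Iteration log — 14 steps:
  step 1. node 0  ⊔preds=[-5,-2]  new=[-6,0]  old=[-2,0]  +wl: 
  step 2. node 1  ⊔preds=⊥  new=[-5,-2]  stable
  step 3. node 2  ⊔preds=[-5,-1]  new=[-4,0]  old=⊥  +wl: 0
  step 4. node 3  ⊔preds=[-6,0]  new=[-6,2]  old=⊥  +wl: 
  step 5. node 4  ⊔preds=[-6,0]  new=[-6,-1]  old=⊥  +wl: 
  step 6. node 5  ⊔preds=[-4,0]  new=[-4,0]  old=⊥  +wl: 
  step 7. node 6  ⊔preds=[-6,2]  new=[-6,3]  old=[-1,-1]  +wl: 2,4
  step 8. node 0  ⊔preds=[-5,0]  new=[-6,2]  old=[-6,0]  +wl: 3
  step 9. node 2  ⊔preds=[-6,3]  new=[-4,0]  stable
  step 10. node 4  ⊔preds=[-6,3]  new=[-6,2]  old=[-6,-1]  +wl: 
  step 11. node 3  ⊔preds=[-6,2]  new=[-6,4]  old=[-6,2]  +wl: 6
  step 12. node 6  ⊔preds=[-6,4]  new=[-6,5]  old=[-6,3]  +wl: 2,4
  step 13. node 2  ⊔preds=[-6,5]  new=[-4,0]  stable
  step 14. node 4  ⊔preds=[-6,5]  new=[-6,4]  old=[-6,2]  +wl: 

Least fixpoint reached:
  node 0: [-6,2]
  node 1: [-5,-2]
  node 2: [-4,0]
  node 3: [-6,4]
  node 4: [-6,4]
  node 5: [-4,0]
  node 6: [-6,5]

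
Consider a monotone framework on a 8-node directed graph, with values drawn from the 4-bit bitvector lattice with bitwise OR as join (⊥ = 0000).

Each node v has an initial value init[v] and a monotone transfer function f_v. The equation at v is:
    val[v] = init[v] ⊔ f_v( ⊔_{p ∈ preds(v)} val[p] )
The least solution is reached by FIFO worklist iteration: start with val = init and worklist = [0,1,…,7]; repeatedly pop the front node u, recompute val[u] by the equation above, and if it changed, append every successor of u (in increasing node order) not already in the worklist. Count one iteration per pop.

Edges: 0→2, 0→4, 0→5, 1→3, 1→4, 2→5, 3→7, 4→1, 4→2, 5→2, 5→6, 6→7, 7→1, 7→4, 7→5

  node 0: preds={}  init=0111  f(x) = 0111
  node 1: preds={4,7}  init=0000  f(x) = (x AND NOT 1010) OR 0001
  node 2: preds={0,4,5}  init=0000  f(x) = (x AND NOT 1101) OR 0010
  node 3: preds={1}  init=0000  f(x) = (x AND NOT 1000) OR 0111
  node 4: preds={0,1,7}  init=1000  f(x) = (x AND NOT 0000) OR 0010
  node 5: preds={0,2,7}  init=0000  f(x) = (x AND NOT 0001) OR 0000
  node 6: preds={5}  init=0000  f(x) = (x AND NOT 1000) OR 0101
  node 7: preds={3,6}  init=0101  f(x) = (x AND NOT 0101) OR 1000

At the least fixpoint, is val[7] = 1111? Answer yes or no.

Trace (14 dequeues):
  [1] u=0 | in 0000 | out 0111 | ==
  [2] u=1 | in 1101 | out 0101 | prev 0000 | push {}
  [3] u=2 | in 1111 | out 0010 | prev 0000 | push {}
  [4] u=3 | in 0101 | out 0111 | prev 0000 | push {}
  [5] u=4 | in 0111 | out 1111 | prev 1000 | push {1,2}
  [6] u=5 | in 0111 | out 0110 | prev 0000 | push {}
  [7] u=6 | in 0110 | out 0111 | prev 0000 | push {}
  [8] u=7 | in 0111 | out 1111 | prev 0101 | push {4,5}
  [9] u=1 | in 1111 | out 0101 | ==
  [10] u=2 | in 1111 | out 0010 | ==
  [11] u=4 | in 1111 | out 1111 | ==
  [12] u=5 | in 1111 | out 1110 | prev 0110 | push {2,6}
  [13] u=2 | in 1111 | out 0010 | ==
  [14] u=6 | in 1110 | out 0111 | ==

Converged values:
  [0] 0111
  [1] 0101
  [2] 0010
  [3] 0111
  [4] 1111
  [5] 1110
  [6] 0111
  [7] 1111

yes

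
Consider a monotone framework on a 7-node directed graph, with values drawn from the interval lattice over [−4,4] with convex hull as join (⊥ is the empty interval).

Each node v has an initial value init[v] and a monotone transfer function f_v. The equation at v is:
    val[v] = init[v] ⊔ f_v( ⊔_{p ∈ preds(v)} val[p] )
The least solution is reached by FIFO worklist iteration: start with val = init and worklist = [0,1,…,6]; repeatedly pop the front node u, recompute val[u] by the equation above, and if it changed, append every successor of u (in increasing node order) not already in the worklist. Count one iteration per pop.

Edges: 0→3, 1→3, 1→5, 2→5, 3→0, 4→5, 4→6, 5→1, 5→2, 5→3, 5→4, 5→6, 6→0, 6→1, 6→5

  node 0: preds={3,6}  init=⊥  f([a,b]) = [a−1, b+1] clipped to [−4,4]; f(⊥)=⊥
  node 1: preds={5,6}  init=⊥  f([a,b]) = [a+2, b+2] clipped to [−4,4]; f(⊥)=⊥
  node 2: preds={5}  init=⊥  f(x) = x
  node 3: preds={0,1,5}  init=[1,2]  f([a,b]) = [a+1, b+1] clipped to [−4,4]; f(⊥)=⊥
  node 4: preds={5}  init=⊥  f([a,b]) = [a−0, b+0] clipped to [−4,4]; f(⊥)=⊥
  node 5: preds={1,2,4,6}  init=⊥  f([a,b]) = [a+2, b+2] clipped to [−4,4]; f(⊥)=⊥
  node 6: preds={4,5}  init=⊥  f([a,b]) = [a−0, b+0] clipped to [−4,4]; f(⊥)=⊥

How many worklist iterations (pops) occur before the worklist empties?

Trace (9 dequeues):
  [1] u=0 | in [1,2] | out [0,3] | prev ⊥ | push {}
  [2] u=1 | in ⊥ | out ⊥ | ==
  [3] u=2 | in ⊥ | out ⊥ | ==
  [4] u=3 | in [0,3] | out [1,4] | prev [1,2] | push {0}
  [5] u=4 | in ⊥ | out ⊥ | ==
  [6] u=5 | in ⊥ | out ⊥ | ==
  [7] u=6 | in ⊥ | out ⊥ | ==
  [8] u=0 | in [1,4] | out [0,4] | prev [0,3] | push {3}
  [9] u=3 | in [0,4] | out [1,4] | ==

Converged values:
  [0] [0,4]
  [1] ⊥
  [2] ⊥
  [3] [1,4]
  [4] ⊥
  [5] ⊥
  [6] ⊥

9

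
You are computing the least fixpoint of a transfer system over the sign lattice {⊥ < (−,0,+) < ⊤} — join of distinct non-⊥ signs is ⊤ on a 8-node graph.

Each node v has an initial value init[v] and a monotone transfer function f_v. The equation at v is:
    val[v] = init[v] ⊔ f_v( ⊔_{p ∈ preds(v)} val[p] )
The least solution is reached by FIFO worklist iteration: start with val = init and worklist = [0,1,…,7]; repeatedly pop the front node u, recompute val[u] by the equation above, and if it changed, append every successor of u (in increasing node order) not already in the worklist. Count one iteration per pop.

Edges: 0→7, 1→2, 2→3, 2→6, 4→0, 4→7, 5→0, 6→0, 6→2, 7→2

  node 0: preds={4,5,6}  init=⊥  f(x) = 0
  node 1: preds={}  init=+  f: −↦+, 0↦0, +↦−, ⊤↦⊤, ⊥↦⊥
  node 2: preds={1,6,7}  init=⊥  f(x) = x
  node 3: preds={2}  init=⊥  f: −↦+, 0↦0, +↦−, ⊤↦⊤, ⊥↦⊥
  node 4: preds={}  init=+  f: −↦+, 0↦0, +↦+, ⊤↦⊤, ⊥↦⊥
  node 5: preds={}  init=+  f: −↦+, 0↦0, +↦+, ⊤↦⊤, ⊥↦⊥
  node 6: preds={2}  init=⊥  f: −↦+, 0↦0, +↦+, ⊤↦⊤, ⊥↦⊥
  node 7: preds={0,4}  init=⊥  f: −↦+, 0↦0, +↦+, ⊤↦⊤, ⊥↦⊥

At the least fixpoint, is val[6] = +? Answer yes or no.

Iteration log — 14 steps:
  step 1. node 0  ⊔preds=+  new=0  old=⊥  +wl: 
  step 2. node 1  ⊔preds=⊥  new=+  stable
  step 3. node 2  ⊔preds=+  new=+  old=⊥  +wl: 
  step 4. node 3  ⊔preds=+  new=−  old=⊥  +wl: 
  step 5. node 4  ⊔preds=⊥  new=+  stable
  step 6. node 5  ⊔preds=⊥  new=+  stable
  step 7. node 6  ⊔preds=+  new=+  old=⊥  +wl: 0,2
  step 8. node 7  ⊔preds=⊤  new=⊤  old=⊥  +wl: 
  step 9. node 0  ⊔preds=+  new=0  stable
  step 10. node 2  ⊔preds=⊤  new=⊤  old=+  +wl: 3,6
  step 11. node 3  ⊔preds=⊤  new=⊤  old=−  +wl: 
  step 12. node 6  ⊔preds=⊤  new=⊤  old=+  +wl: 0,2
  step 13. node 0  ⊔preds=⊤  new=0  stable
  step 14. node 2  ⊔preds=⊤  new=⊤  stable

Least fixpoint reached:
  node 0: 0
  node 1: +
  node 2: ⊤
  node 3: ⊤
  node 4: +
  node 5: +
  node 6: ⊤
  node 7: ⊤

no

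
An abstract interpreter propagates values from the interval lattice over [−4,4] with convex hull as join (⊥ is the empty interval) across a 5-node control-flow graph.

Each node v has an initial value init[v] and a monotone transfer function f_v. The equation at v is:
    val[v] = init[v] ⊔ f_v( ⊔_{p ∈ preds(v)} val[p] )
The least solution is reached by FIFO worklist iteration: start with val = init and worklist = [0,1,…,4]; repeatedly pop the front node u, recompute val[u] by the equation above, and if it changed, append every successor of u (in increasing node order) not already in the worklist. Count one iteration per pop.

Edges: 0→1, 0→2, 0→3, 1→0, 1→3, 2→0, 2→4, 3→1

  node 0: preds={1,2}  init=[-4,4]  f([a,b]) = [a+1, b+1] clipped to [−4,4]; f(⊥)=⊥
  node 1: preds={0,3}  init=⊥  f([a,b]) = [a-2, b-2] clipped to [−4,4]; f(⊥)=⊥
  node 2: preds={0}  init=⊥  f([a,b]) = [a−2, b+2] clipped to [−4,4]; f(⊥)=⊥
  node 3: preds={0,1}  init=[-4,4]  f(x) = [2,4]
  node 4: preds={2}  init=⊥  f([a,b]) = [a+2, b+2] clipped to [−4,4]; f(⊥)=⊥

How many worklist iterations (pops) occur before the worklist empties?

6

Trace (6 dequeues):
  [1] u=0 | in ⊥ | out [-4,4] | ==
  [2] u=1 | in [-4,4] | out [-4,2] | prev ⊥ | push {0}
  [3] u=2 | in [-4,4] | out [-4,4] | prev ⊥ | push {}
  [4] u=3 | in [-4,4] | out [-4,4] | ==
  [5] u=4 | in [-4,4] | out [-2,4] | prev ⊥ | push {}
  [6] u=0 | in [-4,4] | out [-4,4] | ==

Converged values:
  [0] [-4,4]
  [1] [-4,2]
  [2] [-4,4]
  [3] [-4,4]
  [4] [-2,4]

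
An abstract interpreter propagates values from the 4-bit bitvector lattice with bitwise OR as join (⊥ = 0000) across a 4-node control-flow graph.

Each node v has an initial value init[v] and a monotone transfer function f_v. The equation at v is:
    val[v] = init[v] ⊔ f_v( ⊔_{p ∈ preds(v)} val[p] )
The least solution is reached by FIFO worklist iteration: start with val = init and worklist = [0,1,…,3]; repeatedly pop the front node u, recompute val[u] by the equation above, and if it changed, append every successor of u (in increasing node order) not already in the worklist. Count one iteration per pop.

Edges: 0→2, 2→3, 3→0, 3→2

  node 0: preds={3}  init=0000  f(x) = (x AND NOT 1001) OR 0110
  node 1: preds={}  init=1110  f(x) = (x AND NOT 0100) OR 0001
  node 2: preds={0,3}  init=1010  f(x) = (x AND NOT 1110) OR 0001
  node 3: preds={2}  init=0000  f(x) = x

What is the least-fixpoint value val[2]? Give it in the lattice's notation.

Worklist (6 pops):
  #1 pop 0: in=0000 → 0110 (was 0000); enqueue []
  #2 pop 1: in=0000 → 1111 (was 1110); enqueue []
  #3 pop 2: in=0110 → 1011 (was 1010); enqueue []
  #4 pop 3: in=1011 → 1011 (was 0000); enqueue [0,2]
  #5 pop 0: in=1011 → 0110 (no change)
  #6 pop 2: in=1111 → 1011 (no change)

Fixpoint:
  val[0] = 0110
  val[1] = 1111
  val[2] = 1011
  val[3] = 1011

1011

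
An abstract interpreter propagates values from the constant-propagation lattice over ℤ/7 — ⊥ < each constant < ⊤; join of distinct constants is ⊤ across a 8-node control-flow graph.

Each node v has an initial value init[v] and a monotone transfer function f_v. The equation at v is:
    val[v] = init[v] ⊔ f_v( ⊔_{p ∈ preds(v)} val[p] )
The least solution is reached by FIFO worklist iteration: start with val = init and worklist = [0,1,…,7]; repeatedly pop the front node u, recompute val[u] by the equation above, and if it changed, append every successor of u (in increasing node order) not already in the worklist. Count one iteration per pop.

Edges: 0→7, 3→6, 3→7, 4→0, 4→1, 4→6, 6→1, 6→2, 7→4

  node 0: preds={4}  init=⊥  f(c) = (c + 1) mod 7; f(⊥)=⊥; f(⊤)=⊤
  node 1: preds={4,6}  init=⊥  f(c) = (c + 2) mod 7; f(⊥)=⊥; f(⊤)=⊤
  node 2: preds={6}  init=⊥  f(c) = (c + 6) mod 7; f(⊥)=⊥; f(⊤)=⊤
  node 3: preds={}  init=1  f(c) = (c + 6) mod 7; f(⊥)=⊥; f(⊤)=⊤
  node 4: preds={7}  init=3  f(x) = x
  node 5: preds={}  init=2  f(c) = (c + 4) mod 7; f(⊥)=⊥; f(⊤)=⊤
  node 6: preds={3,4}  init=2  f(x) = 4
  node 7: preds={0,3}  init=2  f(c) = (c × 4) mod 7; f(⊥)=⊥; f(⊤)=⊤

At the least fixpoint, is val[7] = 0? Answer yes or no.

no

Trace (13 dequeues):
  [1] u=0 | in 3 | out 4 | prev ⊥ | push {}
  [2] u=1 | in ⊤ | out ⊤ | prev ⊥ | push {}
  [3] u=2 | in 2 | out 1 | prev ⊥ | push {}
  [4] u=3 | in ⊥ | out 1 | ==
  [5] u=4 | in 2 | out ⊤ | prev 3 | push {0,1}
  [6] u=5 | in ⊥ | out 2 | ==
  [7] u=6 | in ⊤ | out ⊤ | prev 2 | push {2}
  [8] u=7 | in ⊤ | out ⊤ | prev 2 | push {4}
  [9] u=0 | in ⊤ | out ⊤ | prev 4 | push {7}
  [10] u=1 | in ⊤ | out ⊤ | ==
  [11] u=2 | in ⊤ | out ⊤ | prev 1 | push {}
  [12] u=4 | in ⊤ | out ⊤ | ==
  [13] u=7 | in ⊤ | out ⊤ | ==

Converged values:
  [0] ⊤
  [1] ⊤
  [2] ⊤
  [3] 1
  [4] ⊤
  [5] 2
  [6] ⊤
  [7] ⊤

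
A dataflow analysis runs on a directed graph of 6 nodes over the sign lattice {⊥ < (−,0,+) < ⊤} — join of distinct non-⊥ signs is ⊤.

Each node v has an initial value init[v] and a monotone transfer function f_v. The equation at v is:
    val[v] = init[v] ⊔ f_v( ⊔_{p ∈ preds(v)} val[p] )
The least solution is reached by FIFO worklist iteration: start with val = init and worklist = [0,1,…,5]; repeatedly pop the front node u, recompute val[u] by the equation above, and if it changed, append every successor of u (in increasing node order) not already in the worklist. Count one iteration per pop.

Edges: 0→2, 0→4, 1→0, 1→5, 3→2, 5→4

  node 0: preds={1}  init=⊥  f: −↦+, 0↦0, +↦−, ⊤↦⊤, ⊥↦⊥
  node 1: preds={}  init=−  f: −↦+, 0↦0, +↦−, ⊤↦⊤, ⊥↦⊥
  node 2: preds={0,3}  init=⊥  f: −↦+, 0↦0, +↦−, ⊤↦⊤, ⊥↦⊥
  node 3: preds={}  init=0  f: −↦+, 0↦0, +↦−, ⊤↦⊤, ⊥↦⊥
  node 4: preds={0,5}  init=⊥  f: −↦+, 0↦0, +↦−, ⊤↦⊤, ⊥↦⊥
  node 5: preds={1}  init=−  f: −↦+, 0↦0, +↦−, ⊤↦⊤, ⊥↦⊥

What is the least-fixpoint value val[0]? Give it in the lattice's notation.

Iteration log — 7 steps:
  step 1. node 0  ⊔preds=−  new=+  old=⊥  +wl: 
  step 2. node 1  ⊔preds=⊥  new=−  stable
  step 3. node 2  ⊔preds=⊤  new=⊤  old=⊥  +wl: 
  step 4. node 3  ⊔preds=⊥  new=0  stable
  step 5. node 4  ⊔preds=⊤  new=⊤  old=⊥  +wl: 
  step 6. node 5  ⊔preds=−  new=⊤  old=−  +wl: 4
  step 7. node 4  ⊔preds=⊤  new=⊤  stable

Least fixpoint reached:
  node 0: +
  node 1: −
  node 2: ⊤
  node 3: 0
  node 4: ⊤
  node 5: ⊤

+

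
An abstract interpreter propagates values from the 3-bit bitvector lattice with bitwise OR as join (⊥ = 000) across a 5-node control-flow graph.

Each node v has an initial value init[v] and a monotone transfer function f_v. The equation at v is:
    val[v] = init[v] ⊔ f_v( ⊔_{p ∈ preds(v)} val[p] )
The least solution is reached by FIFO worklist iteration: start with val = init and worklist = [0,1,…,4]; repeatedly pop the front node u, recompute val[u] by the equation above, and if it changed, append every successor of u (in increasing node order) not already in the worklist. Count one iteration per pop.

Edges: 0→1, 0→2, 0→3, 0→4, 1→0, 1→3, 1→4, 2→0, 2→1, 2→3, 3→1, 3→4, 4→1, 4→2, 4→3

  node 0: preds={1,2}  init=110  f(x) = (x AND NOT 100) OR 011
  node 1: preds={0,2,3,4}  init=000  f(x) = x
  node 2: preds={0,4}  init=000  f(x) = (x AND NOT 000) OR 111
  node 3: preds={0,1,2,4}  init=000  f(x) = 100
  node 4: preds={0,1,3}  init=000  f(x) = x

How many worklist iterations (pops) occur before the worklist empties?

9

Iteration log — 9 steps:
  step 1. node 0  ⊔preds=000  new=111  old=110  +wl: 
  step 2. node 1  ⊔preds=111  new=111  old=000  +wl: 0
  step 3. node 2  ⊔preds=111  new=111  old=000  +wl: 1
  step 4. node 3  ⊔preds=111  new=100  old=000  +wl: 
  step 5. node 4  ⊔preds=111  new=111  old=000  +wl: 2,3
  step 6. node 0  ⊔preds=111  new=111  stable
  step 7. node 1  ⊔preds=111  new=111  stable
  step 8. node 2  ⊔preds=111  new=111  stable
  step 9. node 3  ⊔preds=111  new=100  stable

Least fixpoint reached:
  node 0: 111
  node 1: 111
  node 2: 111
  node 3: 100
  node 4: 111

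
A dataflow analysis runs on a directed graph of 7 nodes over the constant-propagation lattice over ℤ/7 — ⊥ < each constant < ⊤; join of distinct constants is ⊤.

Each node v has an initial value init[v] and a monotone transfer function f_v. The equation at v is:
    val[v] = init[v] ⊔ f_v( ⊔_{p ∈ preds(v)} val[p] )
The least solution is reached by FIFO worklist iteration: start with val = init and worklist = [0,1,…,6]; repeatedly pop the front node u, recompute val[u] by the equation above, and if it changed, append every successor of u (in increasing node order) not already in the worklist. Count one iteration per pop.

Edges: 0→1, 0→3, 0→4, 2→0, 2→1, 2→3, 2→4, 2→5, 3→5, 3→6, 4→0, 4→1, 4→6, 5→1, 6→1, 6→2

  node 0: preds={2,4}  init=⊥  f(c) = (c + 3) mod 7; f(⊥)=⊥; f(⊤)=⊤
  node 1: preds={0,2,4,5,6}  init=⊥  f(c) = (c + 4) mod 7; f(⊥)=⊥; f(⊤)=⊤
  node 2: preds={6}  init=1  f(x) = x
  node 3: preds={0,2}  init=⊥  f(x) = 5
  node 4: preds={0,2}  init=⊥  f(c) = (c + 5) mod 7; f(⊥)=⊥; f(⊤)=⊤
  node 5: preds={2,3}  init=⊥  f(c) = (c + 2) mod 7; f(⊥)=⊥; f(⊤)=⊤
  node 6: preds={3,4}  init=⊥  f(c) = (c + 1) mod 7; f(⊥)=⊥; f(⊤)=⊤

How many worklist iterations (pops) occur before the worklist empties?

Trace (15 dequeues):
  [1] u=0 | in 1 | out 4 | prev ⊥ | push {}
  [2] u=1 | in ⊤ | out ⊤ | prev ⊥ | push {}
  [3] u=2 | in ⊥ | out 1 | ==
  [4] u=3 | in ⊤ | out 5 | prev ⊥ | push {}
  [5] u=4 | in ⊤ | out ⊤ | prev ⊥ | push {0,1}
  [6] u=5 | in ⊤ | out ⊤ | prev ⊥ | push {}
  [7] u=6 | in ⊤ | out ⊤ | prev ⊥ | push {2}
  [8] u=0 | in ⊤ | out ⊤ | prev 4 | push {3,4}
  [9] u=1 | in ⊤ | out ⊤ | ==
  [10] u=2 | in ⊤ | out ⊤ | prev 1 | push {0,1,5}
  [11] u=3 | in ⊤ | out 5 | ==
  [12] u=4 | in ⊤ | out ⊤ | ==
  [13] u=0 | in ⊤ | out ⊤ | ==
  [14] u=1 | in ⊤ | out ⊤ | ==
  [15] u=5 | in ⊤ | out ⊤ | ==

Converged values:
  [0] ⊤
  [1] ⊤
  [2] ⊤
  [3] 5
  [4] ⊤
  [5] ⊤
  [6] ⊤

15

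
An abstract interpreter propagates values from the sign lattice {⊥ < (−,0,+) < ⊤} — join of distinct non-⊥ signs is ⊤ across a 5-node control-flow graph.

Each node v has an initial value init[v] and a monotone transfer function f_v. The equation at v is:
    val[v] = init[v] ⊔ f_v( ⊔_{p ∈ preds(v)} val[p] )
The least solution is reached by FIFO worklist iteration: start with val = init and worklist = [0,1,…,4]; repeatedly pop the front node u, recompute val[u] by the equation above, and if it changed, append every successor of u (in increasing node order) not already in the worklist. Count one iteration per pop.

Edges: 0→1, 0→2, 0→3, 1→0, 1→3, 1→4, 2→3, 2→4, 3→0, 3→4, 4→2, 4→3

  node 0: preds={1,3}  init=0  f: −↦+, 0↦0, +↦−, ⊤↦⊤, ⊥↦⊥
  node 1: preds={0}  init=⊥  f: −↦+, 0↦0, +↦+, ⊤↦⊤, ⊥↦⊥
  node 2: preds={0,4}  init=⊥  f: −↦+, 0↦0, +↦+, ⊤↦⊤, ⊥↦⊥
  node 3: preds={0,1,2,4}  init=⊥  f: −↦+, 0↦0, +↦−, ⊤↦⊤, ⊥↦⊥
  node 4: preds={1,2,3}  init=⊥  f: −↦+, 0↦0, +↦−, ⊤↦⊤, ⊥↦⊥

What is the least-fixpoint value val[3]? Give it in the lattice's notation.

0

Iteration log — 8 steps:
  step 1. node 0  ⊔preds=⊥  new=0  stable
  step 2. node 1  ⊔preds=0  new=0  old=⊥  +wl: 0
  step 3. node 2  ⊔preds=0  new=0  old=⊥  +wl: 
  step 4. node 3  ⊔preds=0  new=0  old=⊥  +wl: 
  step 5. node 4  ⊔preds=0  new=0  old=⊥  +wl: 2,3
  step 6. node 0  ⊔preds=0  new=0  stable
  step 7. node 2  ⊔preds=0  new=0  stable
  step 8. node 3  ⊔preds=0  new=0  stable

Least fixpoint reached:
  node 0: 0
  node 1: 0
  node 2: 0
  node 3: 0
  node 4: 0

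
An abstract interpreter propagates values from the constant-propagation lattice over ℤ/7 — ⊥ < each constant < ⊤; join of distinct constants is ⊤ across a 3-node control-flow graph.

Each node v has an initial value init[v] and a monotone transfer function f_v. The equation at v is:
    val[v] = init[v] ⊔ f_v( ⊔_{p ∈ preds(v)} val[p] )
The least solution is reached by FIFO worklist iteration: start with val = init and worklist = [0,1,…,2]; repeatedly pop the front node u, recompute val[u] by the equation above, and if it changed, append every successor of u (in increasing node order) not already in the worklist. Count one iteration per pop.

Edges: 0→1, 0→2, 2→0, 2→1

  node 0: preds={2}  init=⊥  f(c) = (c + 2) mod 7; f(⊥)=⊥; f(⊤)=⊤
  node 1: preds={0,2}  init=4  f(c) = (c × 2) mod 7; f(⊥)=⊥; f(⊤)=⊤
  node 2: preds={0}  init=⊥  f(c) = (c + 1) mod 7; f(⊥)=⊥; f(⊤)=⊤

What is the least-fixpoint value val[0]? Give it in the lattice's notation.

Worklist (3 pops):
  #1 pop 0: in=⊥ → ⊥ (no change)
  #2 pop 1: in=⊥ → 4 (no change)
  #3 pop 2: in=⊥ → ⊥ (no change)

Fixpoint:
  val[0] = ⊥
  val[1] = 4
  val[2] = ⊥

⊥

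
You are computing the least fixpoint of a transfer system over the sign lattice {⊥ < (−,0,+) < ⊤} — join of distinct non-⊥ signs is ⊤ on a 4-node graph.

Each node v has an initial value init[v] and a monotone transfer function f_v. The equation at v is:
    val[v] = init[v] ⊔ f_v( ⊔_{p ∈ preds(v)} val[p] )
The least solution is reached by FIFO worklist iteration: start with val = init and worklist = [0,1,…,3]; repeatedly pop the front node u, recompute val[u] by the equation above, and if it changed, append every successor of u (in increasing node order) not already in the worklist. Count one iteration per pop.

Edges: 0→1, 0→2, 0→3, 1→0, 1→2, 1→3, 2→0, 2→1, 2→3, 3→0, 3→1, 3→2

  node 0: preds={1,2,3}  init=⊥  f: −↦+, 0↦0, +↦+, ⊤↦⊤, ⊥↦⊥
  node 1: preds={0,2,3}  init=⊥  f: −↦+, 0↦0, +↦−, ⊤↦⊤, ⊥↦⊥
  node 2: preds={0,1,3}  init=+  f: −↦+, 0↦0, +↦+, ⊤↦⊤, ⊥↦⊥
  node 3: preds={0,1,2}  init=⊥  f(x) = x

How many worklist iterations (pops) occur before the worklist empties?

9

Trace (9 dequeues):
  [1] u=0 | in + | out + | prev ⊥ | push {}
  [2] u=1 | in + | out − | prev ⊥ | push {0}
  [3] u=2 | in ⊤ | out ⊤ | prev + | push {1}
  [4] u=3 | in ⊤ | out ⊤ | prev ⊥ | push {2}
  [5] u=0 | in ⊤ | out ⊤ | prev + | push {3}
  [6] u=1 | in ⊤ | out ⊤ | prev − | push {0}
  [7] u=2 | in ⊤ | out ⊤ | ==
  [8] u=3 | in ⊤ | out ⊤ | ==
  [9] u=0 | in ⊤ | out ⊤ | ==

Converged values:
  [0] ⊤
  [1] ⊤
  [2] ⊤
  [3] ⊤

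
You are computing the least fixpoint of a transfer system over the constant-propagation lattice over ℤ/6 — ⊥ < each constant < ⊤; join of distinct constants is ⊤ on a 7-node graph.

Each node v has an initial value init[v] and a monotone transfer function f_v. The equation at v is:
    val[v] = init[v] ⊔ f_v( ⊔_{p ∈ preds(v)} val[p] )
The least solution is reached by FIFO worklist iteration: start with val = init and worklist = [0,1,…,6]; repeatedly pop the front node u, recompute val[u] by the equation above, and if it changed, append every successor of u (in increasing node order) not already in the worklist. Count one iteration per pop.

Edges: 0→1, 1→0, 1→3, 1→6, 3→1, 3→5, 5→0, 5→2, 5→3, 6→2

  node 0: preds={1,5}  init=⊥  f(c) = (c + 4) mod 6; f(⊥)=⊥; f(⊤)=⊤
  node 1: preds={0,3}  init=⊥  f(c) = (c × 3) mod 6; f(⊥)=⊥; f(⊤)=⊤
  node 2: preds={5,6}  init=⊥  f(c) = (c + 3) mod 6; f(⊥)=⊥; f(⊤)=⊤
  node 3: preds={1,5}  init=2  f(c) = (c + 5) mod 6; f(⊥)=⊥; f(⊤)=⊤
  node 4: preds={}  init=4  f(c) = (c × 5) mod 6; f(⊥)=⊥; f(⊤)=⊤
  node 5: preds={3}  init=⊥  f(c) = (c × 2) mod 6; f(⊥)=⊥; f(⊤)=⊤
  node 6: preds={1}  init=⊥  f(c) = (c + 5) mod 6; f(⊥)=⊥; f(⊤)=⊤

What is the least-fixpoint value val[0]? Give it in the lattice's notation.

⊤

Iteration log — 14 steps:
  step 1. node 0  ⊔preds=⊥  new=⊥  stable
  step 2. node 1  ⊔preds=2  new=0  old=⊥  +wl: 0
  step 3. node 2  ⊔preds=⊥  new=⊥  stable
  step 4. node 3  ⊔preds=0  new=⊤  old=2  +wl: 1
  step 5. node 4  ⊔preds=⊥  new=4  stable
  step 6. node 5  ⊔preds=⊤  new=⊤  old=⊥  +wl: 2,3
  step 7. node 6  ⊔preds=0  new=5  old=⊥  +wl: 
  step 8. node 0  ⊔preds=⊤  new=⊤  old=⊥  +wl: 
  step 9. node 1  ⊔preds=⊤  new=⊤  old=0  +wl: 0,6
  step 10. node 2  ⊔preds=⊤  new=⊤  old=⊥  +wl: 
  step 11. node 3  ⊔preds=⊤  new=⊤  stable
  step 12. node 0  ⊔preds=⊤  new=⊤  stable
  step 13. node 6  ⊔preds=⊤  new=⊤  old=5  +wl: 2
  step 14. node 2  ⊔preds=⊤  new=⊤  stable

Least fixpoint reached:
  node 0: ⊤
  node 1: ⊤
  node 2: ⊤
  node 3: ⊤
  node 4: 4
  node 5: ⊤
  node 6: ⊤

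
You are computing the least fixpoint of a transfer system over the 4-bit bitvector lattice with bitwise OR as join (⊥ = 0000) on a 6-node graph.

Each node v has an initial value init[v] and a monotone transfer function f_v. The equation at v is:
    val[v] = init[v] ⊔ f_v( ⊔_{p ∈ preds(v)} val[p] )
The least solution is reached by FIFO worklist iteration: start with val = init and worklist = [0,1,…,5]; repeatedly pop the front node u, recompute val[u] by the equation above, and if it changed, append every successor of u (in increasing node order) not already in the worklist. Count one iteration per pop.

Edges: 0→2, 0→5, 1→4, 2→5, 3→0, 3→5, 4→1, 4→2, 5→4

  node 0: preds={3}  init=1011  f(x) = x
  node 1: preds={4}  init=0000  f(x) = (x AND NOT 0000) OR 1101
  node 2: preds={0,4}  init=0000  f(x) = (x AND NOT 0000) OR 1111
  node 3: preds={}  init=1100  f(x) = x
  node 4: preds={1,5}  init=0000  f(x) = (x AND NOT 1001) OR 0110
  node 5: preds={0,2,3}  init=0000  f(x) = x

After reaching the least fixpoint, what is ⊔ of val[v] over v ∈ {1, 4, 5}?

Iteration log — 9 steps:
  step 1. node 0  ⊔preds=1100  new=1111  old=1011  +wl: 
  step 2. node 1  ⊔preds=0000  new=1101  old=0000  +wl: 
  step 3. node 2  ⊔preds=1111  new=1111  old=0000  +wl: 
  step 4. node 3  ⊔preds=0000  new=1100  stable
  step 5. node 4  ⊔preds=1101  new=0110  old=0000  +wl: 1,2
  step 6. node 5  ⊔preds=1111  new=1111  old=0000  +wl: 4
  step 7. node 1  ⊔preds=0110  new=1111  old=1101  +wl: 
  step 8. node 2  ⊔preds=1111  new=1111  stable
  step 9. node 4  ⊔preds=1111  new=0110  stable

Least fixpoint reached:
  node 0: 1111
  node 1: 1111
  node 2: 1111
  node 3: 1100
  node 4: 0110
  node 5: 1111

1111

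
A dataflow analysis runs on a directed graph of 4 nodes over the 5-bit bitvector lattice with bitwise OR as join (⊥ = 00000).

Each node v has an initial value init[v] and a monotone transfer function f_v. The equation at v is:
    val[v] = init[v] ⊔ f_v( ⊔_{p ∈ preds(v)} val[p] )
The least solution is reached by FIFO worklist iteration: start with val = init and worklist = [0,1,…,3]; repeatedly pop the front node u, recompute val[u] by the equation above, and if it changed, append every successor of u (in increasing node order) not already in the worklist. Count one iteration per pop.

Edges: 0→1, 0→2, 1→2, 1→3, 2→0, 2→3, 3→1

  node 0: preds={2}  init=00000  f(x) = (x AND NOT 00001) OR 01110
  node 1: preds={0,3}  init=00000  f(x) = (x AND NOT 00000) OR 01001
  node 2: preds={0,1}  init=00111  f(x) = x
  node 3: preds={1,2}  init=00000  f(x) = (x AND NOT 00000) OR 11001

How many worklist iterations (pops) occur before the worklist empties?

11

Iteration log — 11 steps:
  step 1. node 0  ⊔preds=00111  new=01110  old=00000  +wl: 
  step 2. node 1  ⊔preds=01110  new=01111  old=00000  +wl: 
  step 3. node 2  ⊔preds=01111  new=01111  old=00111  +wl: 0
  step 4. node 3  ⊔preds=01111  new=11111  old=00000  +wl: 1
  step 5. node 0  ⊔preds=01111  new=01110  stable
  step 6. node 1  ⊔preds=11111  new=11111  old=01111  +wl: 2,3
  step 7. node 2  ⊔preds=11111  new=11111  old=01111  +wl: 0
  step 8. node 3  ⊔preds=11111  new=11111  stable
  step 9. node 0  ⊔preds=11111  new=11110  old=01110  +wl: 1,2
  step 10. node 1  ⊔preds=11111  new=11111  stable
  step 11. node 2  ⊔preds=11111  new=11111  stable

Least fixpoint reached:
  node 0: 11110
  node 1: 11111
  node 2: 11111
  node 3: 11111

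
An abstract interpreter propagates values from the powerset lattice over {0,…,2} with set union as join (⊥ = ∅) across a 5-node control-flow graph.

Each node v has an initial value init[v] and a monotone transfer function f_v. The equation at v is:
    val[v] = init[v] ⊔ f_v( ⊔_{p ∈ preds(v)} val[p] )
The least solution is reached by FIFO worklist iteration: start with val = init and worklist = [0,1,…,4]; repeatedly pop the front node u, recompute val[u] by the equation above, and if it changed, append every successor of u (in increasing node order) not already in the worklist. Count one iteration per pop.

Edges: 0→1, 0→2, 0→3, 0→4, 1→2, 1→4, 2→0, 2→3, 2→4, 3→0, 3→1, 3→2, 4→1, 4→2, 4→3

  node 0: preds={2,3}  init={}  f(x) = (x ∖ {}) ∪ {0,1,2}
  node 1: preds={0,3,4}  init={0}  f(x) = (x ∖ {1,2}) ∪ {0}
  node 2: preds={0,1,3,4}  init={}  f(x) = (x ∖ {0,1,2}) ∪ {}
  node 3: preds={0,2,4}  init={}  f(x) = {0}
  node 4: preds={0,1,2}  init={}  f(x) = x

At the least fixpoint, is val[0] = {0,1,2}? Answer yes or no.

Worklist (9 pops):
  #1 pop 0: in={} → {0,1,2} (was {}); enqueue []
  #2 pop 1: in={0,1,2} → {0} (no change)
  #3 pop 2: in={0,1,2} → {} (no change)
  #4 pop 3: in={0,1,2} → {0} (was {}); enqueue [0,1,2]
  #5 pop 4: in={0,1,2} → {0,1,2} (was {}); enqueue [3]
  #6 pop 0: in={0} → {0,1,2} (no change)
  #7 pop 1: in={0,1,2} → {0} (no change)
  #8 pop 2: in={0,1,2} → {} (no change)
  #9 pop 3: in={0,1,2} → {0} (no change)

Fixpoint:
  val[0] = {0,1,2}
  val[1] = {0}
  val[2] = {}
  val[3] = {0}
  val[4] = {0,1,2}

yes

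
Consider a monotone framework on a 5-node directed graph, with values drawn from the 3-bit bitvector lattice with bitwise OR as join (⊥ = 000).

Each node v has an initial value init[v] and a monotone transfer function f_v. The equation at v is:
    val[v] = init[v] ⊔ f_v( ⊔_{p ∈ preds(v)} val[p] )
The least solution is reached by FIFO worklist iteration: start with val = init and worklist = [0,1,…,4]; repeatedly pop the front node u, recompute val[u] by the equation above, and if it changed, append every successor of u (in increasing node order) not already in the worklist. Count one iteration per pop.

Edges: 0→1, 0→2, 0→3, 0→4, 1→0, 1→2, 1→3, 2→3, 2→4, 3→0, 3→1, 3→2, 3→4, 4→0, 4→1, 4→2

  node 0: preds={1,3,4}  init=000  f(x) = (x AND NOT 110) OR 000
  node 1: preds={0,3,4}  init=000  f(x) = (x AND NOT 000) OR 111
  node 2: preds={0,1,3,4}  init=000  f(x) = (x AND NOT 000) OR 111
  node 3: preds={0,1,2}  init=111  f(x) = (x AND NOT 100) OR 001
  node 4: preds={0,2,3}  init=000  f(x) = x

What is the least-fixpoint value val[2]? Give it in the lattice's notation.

111

Worklist (8 pops):
  #1 pop 0: in=111 → 001 (was 000); enqueue []
  #2 pop 1: in=111 → 111 (was 000); enqueue [0]
  #3 pop 2: in=111 → 111 (was 000); enqueue []
  #4 pop 3: in=111 → 111 (no change)
  #5 pop 4: in=111 → 111 (was 000); enqueue [1,2]
  #6 pop 0: in=111 → 001 (no change)
  #7 pop 1: in=111 → 111 (no change)
  #8 pop 2: in=111 → 111 (no change)

Fixpoint:
  val[0] = 001
  val[1] = 111
  val[2] = 111
  val[3] = 111
  val[4] = 111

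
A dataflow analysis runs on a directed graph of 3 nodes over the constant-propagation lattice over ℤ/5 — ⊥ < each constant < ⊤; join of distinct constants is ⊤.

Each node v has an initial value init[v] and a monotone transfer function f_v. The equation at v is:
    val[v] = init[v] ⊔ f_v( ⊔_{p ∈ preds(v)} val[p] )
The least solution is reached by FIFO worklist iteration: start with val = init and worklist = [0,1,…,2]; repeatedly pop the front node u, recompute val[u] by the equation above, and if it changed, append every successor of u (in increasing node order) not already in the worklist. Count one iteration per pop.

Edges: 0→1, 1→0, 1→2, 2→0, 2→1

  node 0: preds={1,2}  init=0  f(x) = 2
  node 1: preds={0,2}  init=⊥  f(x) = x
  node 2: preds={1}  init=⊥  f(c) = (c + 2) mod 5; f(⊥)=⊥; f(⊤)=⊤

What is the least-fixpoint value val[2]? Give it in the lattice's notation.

⊤

Iteration log — 5 steps:
  step 1. node 0  ⊔preds=⊥  new=⊤  old=0  +wl: 
  step 2. node 1  ⊔preds=⊤  new=⊤  old=⊥  +wl: 0
  step 3. node 2  ⊔preds=⊤  new=⊤  old=⊥  +wl: 1
  step 4. node 0  ⊔preds=⊤  new=⊤  stable
  step 5. node 1  ⊔preds=⊤  new=⊤  stable

Least fixpoint reached:
  node 0: ⊤
  node 1: ⊤
  node 2: ⊤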